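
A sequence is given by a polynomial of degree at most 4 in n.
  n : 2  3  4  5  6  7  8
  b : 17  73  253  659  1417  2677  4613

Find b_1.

7

First differences: 56, 180, 406, 758, 1260, 1936
Second differences: 124, 226, 352, 502, 676
Third differences: 102, 126, 150, 174
Fourth differences: 24, 24, 24
The fourth differences are constant at 24.
Work back: 102 − 24 = 78;  124 − 78 = 46;  56 − 46 = 10;  17 − 10 = 7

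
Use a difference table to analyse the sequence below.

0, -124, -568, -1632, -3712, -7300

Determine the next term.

First differences: -124 , -444 , -1064 , -2080 , -3588
Second differences: -320 , -620 , -1016 , -1508
Third differences: -300 , -396 , -492
Fourth differences: -96 , -96
Fourth differences constant at -96.
-492 − 96 = -588;  -1508 − 588 = -2096;  -3588 − 2096 = -5684;  -7300 − 5684 = -12984

-12984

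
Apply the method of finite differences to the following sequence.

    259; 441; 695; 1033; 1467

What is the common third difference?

12

Δ: 182, 254, 338, 434
Δ²: 72, 84, 96
Δ³: 12, 12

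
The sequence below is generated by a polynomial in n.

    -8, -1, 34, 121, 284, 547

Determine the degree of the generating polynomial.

3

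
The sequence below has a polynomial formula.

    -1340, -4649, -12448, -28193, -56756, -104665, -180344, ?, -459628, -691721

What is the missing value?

-294353

Using the first 7 terms:
First differences: -3309, -7799, -15745, -28563, -47909, -75679
Second differences: -4490, -7946, -12818, -19346, -27770
Third differences: -3456, -4872, -6528, -8424
Fourth differences: -1416, -1656, -1896
Fifth differences: -240, -240
Constant fifth difference = -240.
Extend forward: -1896 − 240 = -2136;  -8424 − 2136 = -10560;  -27770 − 10560 = -38330;  -75679 − 38330 = -114009;  -180344 − 114009 = -294353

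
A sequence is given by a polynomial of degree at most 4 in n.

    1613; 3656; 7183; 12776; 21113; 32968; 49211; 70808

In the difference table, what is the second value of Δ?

D1: 2043, 3527, 5593, 8337, 11855, 16243, 21597
D2: 1484, 2066, 2744, 3518, 4388, 5354
D3: 582, 678, 774, 870, 966
D4: 96, 96, 96, 96

3527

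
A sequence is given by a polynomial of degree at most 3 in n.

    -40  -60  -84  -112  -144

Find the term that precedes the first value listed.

-24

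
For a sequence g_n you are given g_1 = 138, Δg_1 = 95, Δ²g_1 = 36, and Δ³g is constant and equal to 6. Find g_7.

Build the table forward from the leading diagonal:
Δ³: 6  6  6  6  6  6  6
Δ²: 36  42  48  54  60  66  72
Δ: 95  131  173  221  275  335  401
g: 138  233  364  537  758  1033  1368

1368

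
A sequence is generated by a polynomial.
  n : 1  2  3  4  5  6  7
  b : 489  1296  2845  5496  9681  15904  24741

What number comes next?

36840

D1: 807 , 1549 , 2651 , 4185 , 6223 , 8837
D2: 742 , 1102 , 1534 , 2038 , 2614
D3: 360 , 432 , 504 , 576
D4: 72 , 72 , 72
The fourth differences are constant (72).
576 + 72 = 648;  2614 + 648 = 3262;  8837 + 3262 = 12099;  24741 + 12099 = 36840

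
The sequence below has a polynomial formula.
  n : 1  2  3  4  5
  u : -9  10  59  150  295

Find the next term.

Δ: 19 , 49 , 91 , 145
Δ²: 30 , 42 , 54
Δ³: 12 , 12
The third differences are constant (12).
54 + 12 = 66;  145 + 66 = 211;  295 + 211 = 506

506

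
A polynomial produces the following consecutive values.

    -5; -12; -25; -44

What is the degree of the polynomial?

Δ: -7, -13, -19
Δ²: -6, -6
The second differences are constant, so the polynomial has degree 2.

2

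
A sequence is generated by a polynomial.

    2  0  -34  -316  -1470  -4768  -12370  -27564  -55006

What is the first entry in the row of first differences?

-2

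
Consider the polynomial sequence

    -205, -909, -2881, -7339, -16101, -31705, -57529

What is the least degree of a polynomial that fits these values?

5

Δ: -704, -1972, -4458, -8762, -15604, -25824
Δ²: -1268, -2486, -4304, -6842, -10220
Δ³: -1218, -1818, -2538, -3378
Δ⁴: -600, -720, -840
Δ⁵: -120, -120
The fifth differences are constant, so the polynomial has degree 5.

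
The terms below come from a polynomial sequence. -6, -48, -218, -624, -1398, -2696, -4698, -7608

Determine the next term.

-42  -170  -406  -774  -1298  -2002  -2910
-128  -236  -368  -524  -704  -908
-108  -132  -156  -180  -204
-24  -24  -24  -24
The fourth differences are constant (-24).
-204 − 24 = -228;  -908 − 228 = -1136;  -2910 − 1136 = -4046;  -7608 − 4046 = -11654

-11654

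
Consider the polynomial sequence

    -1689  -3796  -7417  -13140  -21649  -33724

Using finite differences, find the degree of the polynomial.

First differences: -2107, -3621, -5723, -8509, -12075
Second differences: -1514, -2102, -2786, -3566
Third differences: -588, -684, -780
Fourth differences: -96, -96
The fourth differences are constant, so the polynomial has degree 4.

4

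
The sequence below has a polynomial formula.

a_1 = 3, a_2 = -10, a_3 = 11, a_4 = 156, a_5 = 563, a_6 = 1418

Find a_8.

5456

-13  21  145  407  855
34  124  262  448
90  138  186
48  48
Fourth differences constant at 48.
186 + 48 = 234;  448 + 234 = 682;  855 + 682 = 1537;  1418 + 1537 = 2955
234 + 48 = 282;  682 + 282 = 964;  1537 + 964 = 2501;  2955 + 2501 = 5456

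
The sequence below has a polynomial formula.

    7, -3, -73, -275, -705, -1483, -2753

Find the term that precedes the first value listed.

D1: -10  -70  -202  -430  -778  -1270
D2: -60  -132  -228  -348  -492
D3: -72  -96  -120  -144
D4: -24  -24  -24
The fourth differences are constant at -24.
Work back: -72 + 24 = -48;  -60 + 48 = -12;  -10 + 12 = 2;  7 − 2 = 5

5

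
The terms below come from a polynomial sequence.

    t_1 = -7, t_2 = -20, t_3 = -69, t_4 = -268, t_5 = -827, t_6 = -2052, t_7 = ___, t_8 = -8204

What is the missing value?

Using the first 6 terms:
-13, -49, -199, -559, -1225
-36, -150, -360, -666
-114, -210, -306
-96, -96
Constant fourth difference = -96.
Extend forward: -306 − 96 = -402;  -666 − 402 = -1068;  -1225 − 1068 = -2293;  -2052 − 2293 = -4345

-4345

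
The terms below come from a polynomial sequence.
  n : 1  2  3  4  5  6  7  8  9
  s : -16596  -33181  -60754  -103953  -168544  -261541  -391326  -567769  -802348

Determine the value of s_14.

-3376693

D1: -16585  -27573  -43199  -64591  -92997  -129785  -176443  -234579
D2: -10988  -15626  -21392  -28406  -36788  -46658  -58136
D3: -4638  -5766  -7014  -8382  -9870  -11478
D4: -1128  -1248  -1368  -1488  -1608
D5: -120  -120  -120  -120
The fifth differences are constant (-120).
-1608 − 120 = -1728;  -11478 − 1728 = -13206;  -58136 − 13206 = -71342;  -234579 − 71342 = -305921;  -802348 − 305921 = -1108269
-1728 − 120 = -1848;  -13206 − 1848 = -15054;  -71342 − 15054 = -86396;  -305921 − 86396 = -392317;  -1108269 − 392317 = -1500586
-1848 − 120 = -1968;  -15054 − 1968 = -17022;  -86396 − 17022 = -103418;  -392317 − 103418 = -495735;  -1500586 − 495735 = -1996321
-1968 − 120 = -2088;  -17022 − 2088 = -19110;  -103418 − 19110 = -122528;  -495735 − 122528 = -618263;  -1996321 − 618263 = -2614584
-2088 − 120 = -2208;  -19110 − 2208 = -21318;  -122528 − 21318 = -143846;  -618263 − 143846 = -762109;  -2614584 − 762109 = -3376693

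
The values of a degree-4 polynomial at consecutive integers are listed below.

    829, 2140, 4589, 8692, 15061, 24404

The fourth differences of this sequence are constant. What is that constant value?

D1: 1311, 2449, 4103, 6369, 9343
D2: 1138, 1654, 2266, 2974
D3: 516, 612, 708
D4: 96, 96

96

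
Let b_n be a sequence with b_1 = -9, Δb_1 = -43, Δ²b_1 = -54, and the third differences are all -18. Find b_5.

Build the table forward from the leading diagonal:
Δ³: -18, -18, -18, -18, -18
Δ²: -54, -72, -90, -108, -126
Δ: -43, -97, -169, -259, -367
b: -9, -52, -149, -318, -577

-577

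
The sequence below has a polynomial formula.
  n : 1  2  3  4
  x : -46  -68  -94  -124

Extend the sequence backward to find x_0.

First differences: -22, -26, -30
Second differences: -4, -4
The second differences are constant at -4.
Work back: -22 + 4 = -18;  -46 + 18 = -28

-28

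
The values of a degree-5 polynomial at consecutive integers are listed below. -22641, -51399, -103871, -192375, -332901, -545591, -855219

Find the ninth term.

D1: -28758 , -52472 , -88504 , -140526 , -212690 , -309628
D2: -23714 , -36032 , -52022 , -72164 , -96938
D3: -12318 , -15990 , -20142 , -24774
D4: -3672 , -4152 , -4632
D5: -480 , -480
Constant fifth difference = -480, so extend:
-4632 − 480 = -5112;  -24774 − 5112 = -29886;  -96938 − 29886 = -126824;  -309628 − 126824 = -436452;  -855219 − 436452 = -1291671
-5112 − 480 = -5592;  -29886 − 5592 = -35478;  -126824 − 35478 = -162302;  -436452 − 162302 = -598754;  -1291671 − 598754 = -1890425

-1890425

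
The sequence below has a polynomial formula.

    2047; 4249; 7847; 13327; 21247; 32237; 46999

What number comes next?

First differences: 2202, 3598, 5480, 7920, 10990, 14762
Second differences: 1396, 1882, 2440, 3070, 3772
Third differences: 486, 558, 630, 702
Fourth differences: 72, 72, 72
Fourth differences constant at 72.
702 + 72 = 774;  3772 + 774 = 4546;  14762 + 4546 = 19308;  46999 + 19308 = 66307

66307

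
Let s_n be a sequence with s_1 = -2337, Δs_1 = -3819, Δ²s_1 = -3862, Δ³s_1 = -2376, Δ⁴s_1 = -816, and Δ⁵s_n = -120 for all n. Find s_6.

-88012

Build the table forward from the leading diagonal:
Fifth differences: -120, -120, -120, -120, -120, -120
Fourth differences: -816, -936, -1056, -1176, -1296, -1416
Third differences: -2376, -3192, -4128, -5184, -6360, -7656
Second differences: -3862, -6238, -9430, -13558, -18742, -25102
First differences: -3819, -7681, -13919, -23349, -36907, -55649
s: -2337, -6156, -13837, -27756, -51105, -88012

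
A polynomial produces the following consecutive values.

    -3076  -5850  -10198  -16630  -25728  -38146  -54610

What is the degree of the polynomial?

4

First differences: -2774, -4348, -6432, -9098, -12418, -16464
Second differences: -1574, -2084, -2666, -3320, -4046
Third differences: -510, -582, -654, -726
Fourth differences: -72, -72, -72
The fourth differences are constant, so the polynomial has degree 4.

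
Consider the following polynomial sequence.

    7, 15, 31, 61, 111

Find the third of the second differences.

20

D1: 8, 16, 30, 50
D2: 8, 14, 20
D3: 6, 6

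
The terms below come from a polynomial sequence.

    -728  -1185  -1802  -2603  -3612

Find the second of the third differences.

First differences: -457, -617, -801, -1009
Second differences: -160, -184, -208
Third differences: -24, -24

-24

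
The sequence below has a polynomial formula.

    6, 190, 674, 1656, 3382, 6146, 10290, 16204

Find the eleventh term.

First differences: 184  484  982  1726  2764  4144  5914
Second differences: 300  498  744  1038  1380  1770
Third differences: 198  246  294  342  390
Fourth differences: 48  48  48  48
The fourth differences are constant (48).
390 + 48 = 438;  1770 + 438 = 2208;  5914 + 2208 = 8122;  16204 + 8122 = 24326
438 + 48 = 486;  2208 + 486 = 2694;  8122 + 2694 = 10816;  24326 + 10816 = 35142
486 + 48 = 534;  2694 + 534 = 3228;  10816 + 3228 = 14044;  35142 + 14044 = 49186

49186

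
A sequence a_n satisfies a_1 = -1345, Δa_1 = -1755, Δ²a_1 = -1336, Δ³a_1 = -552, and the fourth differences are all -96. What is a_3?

-6191

Build the table forward from the leading diagonal:
D4: -96  -96  -96
D3: -552  -648  -744
D2: -1336  -1888  -2536
D1: -1755  -3091  -4979
a: -1345  -3100  -6191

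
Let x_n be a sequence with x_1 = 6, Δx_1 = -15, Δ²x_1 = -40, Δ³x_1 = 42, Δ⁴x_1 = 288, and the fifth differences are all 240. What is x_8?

15651

Build the table forward from the leading diagonal:
Fifth differences: 240  240  240  240  240  240  240  240
Fourth differences: 288  528  768  1008  1248  1488  1728  1968
Third differences: 42  330  858  1626  2634  3882  5370  7098
Second differences: -40  2  332  1190  2816  5450  9332  14702
First differences: -15  -55  -53  279  1469  4285  9735  19067
x: 6  -9  -64  -117  162  1631  5916  15651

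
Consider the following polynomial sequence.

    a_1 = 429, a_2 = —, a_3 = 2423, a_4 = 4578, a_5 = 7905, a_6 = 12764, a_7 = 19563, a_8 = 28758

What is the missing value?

Using the last 6 terms:
2155, 3327, 4859, 6799, 9195
1172, 1532, 1940, 2396
360, 408, 456
48, 48
Constant fourth difference = 48.
Extend backward: 360 − 48 = 312;  1172 − 312 = 860;  2155 − 860 = 1295;  2423 − 1295 = 1128

1128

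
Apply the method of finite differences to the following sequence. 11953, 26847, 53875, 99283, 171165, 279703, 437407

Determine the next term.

First differences: 14894, 27028, 45408, 71882, 108538, 157704
Second differences: 12134, 18380, 26474, 36656, 49166
Third differences: 6246, 8094, 10182, 12510
Fourth differences: 1848, 2088, 2328
Fifth differences: 240, 240
Fifth differences constant at 240.
2328 + 240 = 2568;  12510 + 2568 = 15078;  49166 + 15078 = 64244;  157704 + 64244 = 221948;  437407 + 221948 = 659355

659355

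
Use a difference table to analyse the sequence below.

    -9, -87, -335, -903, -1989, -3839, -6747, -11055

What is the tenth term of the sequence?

-25479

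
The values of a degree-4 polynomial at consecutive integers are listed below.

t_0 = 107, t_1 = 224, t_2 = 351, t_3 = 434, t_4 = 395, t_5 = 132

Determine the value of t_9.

First differences: 117, 127, 83, -39, -263
Second differences: 10, -44, -122, -224
Third differences: -54, -78, -102
Fourth differences: -24, -24
The fourth differences are constant (-24).
-102 − 24 = -126;  -224 − 126 = -350;  -263 − 350 = -613;  132 − 613 = -481
-126 − 24 = -150;  -350 − 150 = -500;  -613 − 500 = -1113;  -481 − 1113 = -1594
-150 − 24 = -174;  -500 − 174 = -674;  -1113 − 674 = -1787;  -1594 − 1787 = -3381
-174 − 24 = -198;  -674 − 198 = -872;  -1787 − 872 = -2659;  -3381 − 2659 = -6040

-6040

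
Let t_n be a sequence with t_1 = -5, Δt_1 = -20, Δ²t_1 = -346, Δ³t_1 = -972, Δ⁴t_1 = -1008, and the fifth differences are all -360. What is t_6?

Build the table forward from the leading diagonal:
D5: -360, -360, -360, -360, -360, -360
D4: -1008, -1368, -1728, -2088, -2448, -2808
D3: -972, -1980, -3348, -5076, -7164, -9612
D2: -346, -1318, -3298, -6646, -11722, -18886
D1: -20, -366, -1684, -4982, -11628, -23350
t: -5, -25, -391, -2075, -7057, -18685

-18685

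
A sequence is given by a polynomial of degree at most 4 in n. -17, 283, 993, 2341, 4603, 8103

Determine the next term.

13213

First differences: 300  710  1348  2262  3500
Second differences: 410  638  914  1238
Third differences: 228  276  324
Fourth differences: 48  48
Constant fourth difference = 48, so extend:
324 + 48 = 372;  1238 + 372 = 1610;  3500 + 1610 = 5110;  8103 + 5110 = 13213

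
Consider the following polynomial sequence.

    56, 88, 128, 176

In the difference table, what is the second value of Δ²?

Δ: 32, 40, 48
Δ²: 8, 8

8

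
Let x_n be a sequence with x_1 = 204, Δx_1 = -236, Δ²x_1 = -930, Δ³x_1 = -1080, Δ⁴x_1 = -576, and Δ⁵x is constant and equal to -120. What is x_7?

-46122

Build the table forward from the leading diagonal:
Fifth differences: -120, -120, -120, -120, -120, -120, -120
Fourth differences: -576, -696, -816, -936, -1056, -1176, -1296
Third differences: -1080, -1656, -2352, -3168, -4104, -5160, -6336
Second differences: -930, -2010, -3666, -6018, -9186, -13290, -18450
First differences: -236, -1166, -3176, -6842, -12860, -22046, -35336
x: 204, -32, -1198, -4374, -11216, -24076, -46122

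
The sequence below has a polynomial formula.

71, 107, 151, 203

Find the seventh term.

Δ: 36 , 44 , 52
Δ²: 8 , 8
Second differences constant at 8.
52 + 8 = 60;  203 + 60 = 263
60 + 8 = 68;  263 + 68 = 331
68 + 8 = 76;  331 + 76 = 407

407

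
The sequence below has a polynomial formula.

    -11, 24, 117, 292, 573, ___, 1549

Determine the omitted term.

Using the first 5 terms:
35  93  175  281
58  82  106
24  24
Constant third difference = 24.
Extend forward: 106 + 24 = 130;  281 + 130 = 411;  573 + 411 = 984

984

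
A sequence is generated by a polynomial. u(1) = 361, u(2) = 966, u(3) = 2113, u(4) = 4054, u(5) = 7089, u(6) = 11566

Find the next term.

D1: 605  1147  1941  3035  4477
D2: 542  794  1094  1442
D3: 252  300  348
D4: 48  48
Fourth differences constant at 48.
348 + 48 = 396;  1442 + 396 = 1838;  4477 + 1838 = 6315;  11566 + 6315 = 17881

17881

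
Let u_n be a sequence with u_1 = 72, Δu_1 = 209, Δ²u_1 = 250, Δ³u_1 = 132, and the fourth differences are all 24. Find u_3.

Build the table forward from the leading diagonal:
D4: 24  24  24
D3: 132  156  180
D2: 250  382  538
D1: 209  459  841
u: 72  281  740

740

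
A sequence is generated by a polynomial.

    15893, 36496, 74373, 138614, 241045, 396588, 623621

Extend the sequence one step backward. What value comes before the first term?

5850

D1: 20603  37877  64241  102431  155543  227033
D2: 17274  26364  38190  53112  71490
D3: 9090  11826  14922  18378
D4: 2736  3096  3456
D5: 360  360
The fifth differences are constant at 360.
Work back: 2736 − 360 = 2376;  9090 − 2376 = 6714;  17274 − 6714 = 10560;  20603 − 10560 = 10043;  15893 − 10043 = 5850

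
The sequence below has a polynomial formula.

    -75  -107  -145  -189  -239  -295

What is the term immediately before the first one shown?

-49

D1: -32, -38, -44, -50, -56
D2: -6, -6, -6, -6
The second differences are constant at -6.
Work back: -32 + 6 = -26;  -75 + 26 = -49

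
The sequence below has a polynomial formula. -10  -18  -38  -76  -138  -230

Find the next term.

-358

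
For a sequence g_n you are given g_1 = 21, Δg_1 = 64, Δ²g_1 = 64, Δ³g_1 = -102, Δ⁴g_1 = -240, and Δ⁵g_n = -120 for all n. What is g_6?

Build the table forward from the leading diagonal:
Fifth differences: -120  -120  -120  -120  -120  -120
Fourth differences: -240  -360  -480  -600  -720  -840
Third differences: -102  -342  -702  -1182  -1782  -2502
Second differences: 64  -38  -380  -1082  -2264  -4046
First differences: 64  128  90  -290  -1372  -3636
g: 21  85  213  303  13  -1359

-1359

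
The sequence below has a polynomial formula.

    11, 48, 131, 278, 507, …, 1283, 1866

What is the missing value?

836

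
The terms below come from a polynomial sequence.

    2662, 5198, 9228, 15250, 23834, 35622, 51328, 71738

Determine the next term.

First differences: 2536  4030  6022  8584  11788  15706  20410
Second differences: 1494  1992  2562  3204  3918  4704
Third differences: 498  570  642  714  786
Fourth differences: 72  72  72  72
The fourth differences are constant (72).
786 + 72 = 858;  4704 + 858 = 5562;  20410 + 5562 = 25972;  71738 + 25972 = 97710

97710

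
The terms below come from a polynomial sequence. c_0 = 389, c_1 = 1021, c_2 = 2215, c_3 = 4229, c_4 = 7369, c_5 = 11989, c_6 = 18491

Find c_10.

632 , 1194 , 2014 , 3140 , 4620 , 6502
562 , 820 , 1126 , 1480 , 1882
258 , 306 , 354 , 402
48 , 48 , 48
The fourth differences are constant (48).
402 + 48 = 450;  1882 + 450 = 2332;  6502 + 2332 = 8834;  18491 + 8834 = 27325
450 + 48 = 498;  2332 + 498 = 2830;  8834 + 2830 = 11664;  27325 + 11664 = 38989
498 + 48 = 546;  2830 + 546 = 3376;  11664 + 3376 = 15040;  38989 + 15040 = 54029
546 + 48 = 594;  3376 + 594 = 3970;  15040 + 3970 = 19010;  54029 + 19010 = 73039

73039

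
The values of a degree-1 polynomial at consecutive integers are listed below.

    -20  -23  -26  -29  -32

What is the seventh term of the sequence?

First differences: -3, -3, -3, -3
The first differences are constant (-3).
-32 − 3 = -35
-35 − 3 = -38

-38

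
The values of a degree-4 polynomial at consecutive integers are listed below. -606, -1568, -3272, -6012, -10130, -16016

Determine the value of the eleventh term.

-88976

D1: -962, -1704, -2740, -4118, -5886
D2: -742, -1036, -1378, -1768
D3: -294, -342, -390
D4: -48, -48
The fourth differences are constant (-48).
-390 − 48 = -438;  -1768 − 438 = -2206;  -5886 − 2206 = -8092;  -16016 − 8092 = -24108
-438 − 48 = -486;  -2206 − 486 = -2692;  -8092 − 2692 = -10784;  -24108 − 10784 = -34892
-486 − 48 = -534;  -2692 − 534 = -3226;  -10784 − 3226 = -14010;  -34892 − 14010 = -48902
-534 − 48 = -582;  -3226 − 582 = -3808;  -14010 − 3808 = -17818;  -48902 − 17818 = -66720
-582 − 48 = -630;  -3808 − 630 = -4438;  -17818 − 4438 = -22256;  -66720 − 22256 = -88976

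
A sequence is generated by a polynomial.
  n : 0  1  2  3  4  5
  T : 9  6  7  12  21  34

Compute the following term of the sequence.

D1: -3  1  5  9  13
D2: 4  4  4  4
Second differences constant at 4.
13 + 4 = 17;  34 + 17 = 51

51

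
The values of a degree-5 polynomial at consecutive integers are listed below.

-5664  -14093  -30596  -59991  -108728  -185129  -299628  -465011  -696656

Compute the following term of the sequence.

First differences: -8429 , -16503 , -29395 , -48737 , -76401 , -114499 , -165383 , -231645
Second differences: -8074 , -12892 , -19342 , -27664 , -38098 , -50884 , -66262
Third differences: -4818 , -6450 , -8322 , -10434 , -12786 , -15378
Fourth differences: -1632 , -1872 , -2112 , -2352 , -2592
Fifth differences: -240 , -240 , -240 , -240
The fifth differences are constant (-240).
-2592 − 240 = -2832;  -15378 − 2832 = -18210;  -66262 − 18210 = -84472;  -231645 − 84472 = -316117;  -696656 − 316117 = -1012773

-1012773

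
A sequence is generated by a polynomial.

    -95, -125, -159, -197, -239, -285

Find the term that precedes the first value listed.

-69

D1: -30, -34, -38, -42, -46
D2: -4, -4, -4, -4
The second differences are constant at -4.
Work back: -30 + 4 = -26;  -95 + 26 = -69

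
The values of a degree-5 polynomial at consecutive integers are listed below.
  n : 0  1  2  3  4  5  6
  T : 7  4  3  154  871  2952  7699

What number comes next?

17038

First differences: -3 , -1 , 151 , 717 , 2081 , 4747
Second differences: 2 , 152 , 566 , 1364 , 2666
Third differences: 150 , 414 , 798 , 1302
Fourth differences: 264 , 384 , 504
Fifth differences: 120 , 120
Fifth differences constant at 120.
504 + 120 = 624;  1302 + 624 = 1926;  2666 + 1926 = 4592;  4747 + 4592 = 9339;  7699 + 9339 = 17038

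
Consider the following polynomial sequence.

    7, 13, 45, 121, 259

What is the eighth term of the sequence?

1225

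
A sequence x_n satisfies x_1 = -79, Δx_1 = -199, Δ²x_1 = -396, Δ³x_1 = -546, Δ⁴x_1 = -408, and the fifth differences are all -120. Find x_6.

Build the table forward from the leading diagonal:
D5: -120, -120, -120, -120, -120, -120
D4: -408, -528, -648, -768, -888, -1008
D3: -546, -954, -1482, -2130, -2898, -3786
D2: -396, -942, -1896, -3378, -5508, -8406
D1: -199, -595, -1537, -3433, -6811, -12319
x: -79, -278, -873, -2410, -5843, -12654

-12654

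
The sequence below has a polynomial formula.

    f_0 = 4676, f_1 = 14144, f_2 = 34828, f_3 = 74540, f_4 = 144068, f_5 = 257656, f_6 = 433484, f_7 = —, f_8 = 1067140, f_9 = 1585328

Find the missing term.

Using the first 7 terms:
Δ: 9468  20684  39712  69528  113588  175828
Δ²: 11216  19028  29816  44060  62240
Δ³: 7812  10788  14244  18180
Δ⁴: 2976  3456  3936
Δ⁵: 480  480
Constant fifth difference = 480.
Extend forward: 3936 + 480 = 4416;  18180 + 4416 = 22596;  62240 + 22596 = 84836;  175828 + 84836 = 260664;  433484 + 260664 = 694148

694148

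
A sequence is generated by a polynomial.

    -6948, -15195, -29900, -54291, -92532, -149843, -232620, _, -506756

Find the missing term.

Using the first 7 terms:
First differences: -8247  -14705  -24391  -38241  -57311  -82777
Second differences: -6458  -9686  -13850  -19070  -25466
Third differences: -3228  -4164  -5220  -6396
Fourth differences: -936  -1056  -1176
Fifth differences: -120  -120
Constant fifth difference = -120.
Extend forward: -1176 − 120 = -1296;  -6396 − 1296 = -7692;  -25466 − 7692 = -33158;  -82777 − 33158 = -115935;  -232620 − 115935 = -348555

-348555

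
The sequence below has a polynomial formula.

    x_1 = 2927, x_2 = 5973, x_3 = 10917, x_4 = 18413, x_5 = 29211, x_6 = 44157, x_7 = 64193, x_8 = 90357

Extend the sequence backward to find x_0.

D1: 3046, 4944, 7496, 10798, 14946, 20036, 26164
D2: 1898, 2552, 3302, 4148, 5090, 6128
D3: 654, 750, 846, 942, 1038
D4: 96, 96, 96, 96
The fourth differences are constant at 96.
Work back: 654 − 96 = 558;  1898 − 558 = 1340;  3046 − 1340 = 1706;  2927 − 1706 = 1221

1221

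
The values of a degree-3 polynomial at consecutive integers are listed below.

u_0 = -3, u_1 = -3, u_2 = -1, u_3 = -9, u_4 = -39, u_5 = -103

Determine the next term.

-213

First differences: 0, 2, -8, -30, -64
Second differences: 2, -10, -22, -34
Third differences: -12, -12, -12
The third differences are constant (-12).
-34 − 12 = -46;  -64 − 46 = -110;  -103 − 110 = -213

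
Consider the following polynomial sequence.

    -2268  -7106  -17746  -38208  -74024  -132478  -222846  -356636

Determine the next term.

First differences: -4838, -10640, -20462, -35816, -58454, -90368, -133790
Second differences: -5802, -9822, -15354, -22638, -31914, -43422
Third differences: -4020, -5532, -7284, -9276, -11508
Fourth differences: -1512, -1752, -1992, -2232
Fifth differences: -240, -240, -240
The fifth differences are constant (-240).
-2232 − 240 = -2472;  -11508 − 2472 = -13980;  -43422 − 13980 = -57402;  -133790 − 57402 = -191192;  -356636 − 191192 = -547828

-547828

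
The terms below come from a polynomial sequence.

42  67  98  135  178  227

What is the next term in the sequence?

282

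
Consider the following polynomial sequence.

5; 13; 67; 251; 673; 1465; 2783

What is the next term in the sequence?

4807

First differences: 8  54  184  422  792  1318
Second differences: 46  130  238  370  526
Third differences: 84  108  132  156
Fourth differences: 24  24  24
Fourth differences constant at 24.
156 + 24 = 180;  526 + 180 = 706;  1318 + 706 = 2024;  2783 + 2024 = 4807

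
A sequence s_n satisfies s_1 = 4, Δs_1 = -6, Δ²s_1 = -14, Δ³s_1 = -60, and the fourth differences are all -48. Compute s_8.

-4112

Build the table forward from the leading diagonal:
Δ⁴: -48  -48  -48  -48  -48  -48  -48  -48
Δ³: -60  -108  -156  -204  -252  -300  -348  -396
Δ²: -14  -74  -182  -338  -542  -794  -1094  -1442
Δ: -6  -20  -94  -276  -614  -1156  -1950  -3044
s: 4  -2  -22  -116  -392  -1006  -2162  -4112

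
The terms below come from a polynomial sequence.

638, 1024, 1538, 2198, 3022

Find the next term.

Δ: 386, 514, 660, 824
Δ²: 128, 146, 164
Δ³: 18, 18
Constant third difference = 18, so extend:
164 + 18 = 182;  824 + 182 = 1006;  3022 + 1006 = 4028

4028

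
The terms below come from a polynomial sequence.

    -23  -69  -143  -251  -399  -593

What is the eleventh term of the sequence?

Δ: -46 , -74 , -108 , -148 , -194
Δ²: -28 , -34 , -40 , -46
Δ³: -6 , -6 , -6
Third differences constant at -6.
-46 − 6 = -52;  -194 − 52 = -246;  -593 − 246 = -839
-52 − 6 = -58;  -246 − 58 = -304;  -839 − 304 = -1143
-58 − 6 = -64;  -304 − 64 = -368;  -1143 − 368 = -1511
-64 − 6 = -70;  -368 − 70 = -438;  -1511 − 438 = -1949
-70 − 6 = -76;  -438 − 76 = -514;  -1949 − 514 = -2463

-2463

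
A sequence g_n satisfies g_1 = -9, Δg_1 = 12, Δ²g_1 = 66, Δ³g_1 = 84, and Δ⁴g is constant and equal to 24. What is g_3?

Build the table forward from the leading diagonal:
Δ⁴: 24  24  24
Δ³: 84  108  132
Δ²: 66  150  258
Δ: 12  78  228
g: -9  3  81

81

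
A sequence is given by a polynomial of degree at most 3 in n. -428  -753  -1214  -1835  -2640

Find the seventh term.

-4898

-325, -461, -621, -805
-136, -160, -184
-24, -24
The third differences are constant (-24).
-184 − 24 = -208;  -805 − 208 = -1013;  -2640 − 1013 = -3653
-208 − 24 = -232;  -1013 − 232 = -1245;  -3653 − 1245 = -4898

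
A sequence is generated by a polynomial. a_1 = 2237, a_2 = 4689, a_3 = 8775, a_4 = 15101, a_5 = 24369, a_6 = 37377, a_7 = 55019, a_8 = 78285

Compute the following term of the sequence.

Δ: 2452, 4086, 6326, 9268, 13008, 17642, 23266
Δ²: 1634, 2240, 2942, 3740, 4634, 5624
Δ³: 606, 702, 798, 894, 990
Δ⁴: 96, 96, 96, 96
The fourth differences are constant (96).
990 + 96 = 1086;  5624 + 1086 = 6710;  23266 + 6710 = 29976;  78285 + 29976 = 108261

108261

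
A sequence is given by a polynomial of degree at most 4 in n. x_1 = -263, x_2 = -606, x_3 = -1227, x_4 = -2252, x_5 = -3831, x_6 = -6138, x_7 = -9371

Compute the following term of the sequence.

-13752

Δ: -343, -621, -1025, -1579, -2307, -3233
Δ²: -278, -404, -554, -728, -926
Δ³: -126, -150, -174, -198
Δ⁴: -24, -24, -24
Fourth differences constant at -24.
-198 − 24 = -222;  -926 − 222 = -1148;  -3233 − 1148 = -4381;  -9371 − 4381 = -13752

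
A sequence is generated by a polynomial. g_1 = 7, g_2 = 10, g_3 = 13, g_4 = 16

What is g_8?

D1: 3, 3, 3
First differences constant at 3.
16 + 3 = 19
19 + 3 = 22
22 + 3 = 25
25 + 3 = 28

28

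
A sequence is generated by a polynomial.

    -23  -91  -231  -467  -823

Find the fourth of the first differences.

-356

First differences: -68, -140, -236, -356
Second differences: -72, -96, -120
Third differences: -24, -24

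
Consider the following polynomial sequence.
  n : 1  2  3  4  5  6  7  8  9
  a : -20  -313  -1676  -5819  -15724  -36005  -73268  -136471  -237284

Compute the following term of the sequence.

-390449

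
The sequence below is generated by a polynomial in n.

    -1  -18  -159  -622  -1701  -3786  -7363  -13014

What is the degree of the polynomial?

4

First differences: -17, -141, -463, -1079, -2085, -3577, -5651
Second differences: -124, -322, -616, -1006, -1492, -2074
Third differences: -198, -294, -390, -486, -582
Fourth differences: -96, -96, -96, -96
The fourth differences are constant, so the polynomial has degree 4.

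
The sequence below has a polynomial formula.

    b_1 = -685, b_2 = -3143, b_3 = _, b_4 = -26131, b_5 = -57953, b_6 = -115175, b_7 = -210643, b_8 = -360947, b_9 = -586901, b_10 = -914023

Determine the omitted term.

Using the last 7 terms:
D1: -31822, -57222, -95468, -150304, -225954, -327122
D2: -25400, -38246, -54836, -75650, -101168
D3: -12846, -16590, -20814, -25518
D4: -3744, -4224, -4704
D5: -480, -480
Constant fifth difference = -480.
Extend backward: -3744 + 480 = -3264;  -12846 + 3264 = -9582;  -25400 + 9582 = -15818;  -31822 + 15818 = -16004;  -26131 + 16004 = -10127

-10127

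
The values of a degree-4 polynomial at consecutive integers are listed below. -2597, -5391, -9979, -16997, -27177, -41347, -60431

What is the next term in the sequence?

D1: -2794, -4588, -7018, -10180, -14170, -19084
D2: -1794, -2430, -3162, -3990, -4914
D3: -636, -732, -828, -924
D4: -96, -96, -96
The fourth differences are constant (-96).
-924 − 96 = -1020;  -4914 − 1020 = -5934;  -19084 − 5934 = -25018;  -60431 − 25018 = -85449

-85449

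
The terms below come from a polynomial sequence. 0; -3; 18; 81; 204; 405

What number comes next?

702

First differences: -3 , 21 , 63 , 123 , 201
Second differences: 24 , 42 , 60 , 78
Third differences: 18 , 18 , 18
Third differences constant at 18.
78 + 18 = 96;  201 + 96 = 297;  405 + 297 = 702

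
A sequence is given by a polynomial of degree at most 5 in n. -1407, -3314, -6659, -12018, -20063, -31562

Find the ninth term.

First differences: -1907 , -3345 , -5359 , -8045 , -11499
Second differences: -1438 , -2014 , -2686 , -3454
Third differences: -576 , -672 , -768
Fourth differences: -96 , -96
Fourth differences constant at -96.
-768 − 96 = -864;  -3454 − 864 = -4318;  -11499 − 4318 = -15817;  -31562 − 15817 = -47379
-864 − 96 = -960;  -4318 − 960 = -5278;  -15817 − 5278 = -21095;  -47379 − 21095 = -68474
-960 − 96 = -1056;  -5278 − 1056 = -6334;  -21095 − 6334 = -27429;  -68474 − 27429 = -95903

-95903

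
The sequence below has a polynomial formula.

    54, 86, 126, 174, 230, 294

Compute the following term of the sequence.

366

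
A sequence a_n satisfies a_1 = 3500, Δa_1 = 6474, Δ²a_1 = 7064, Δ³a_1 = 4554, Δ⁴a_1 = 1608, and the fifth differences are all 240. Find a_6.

Build the table forward from the leading diagonal:
Δ⁵: 240, 240, 240, 240, 240, 240
Δ⁴: 1608, 1848, 2088, 2328, 2568, 2808
Δ³: 4554, 6162, 8010, 10098, 12426, 14994
Δ²: 7064, 11618, 17780, 25790, 35888, 48314
Δ: 6474, 13538, 25156, 42936, 68726, 104614
a: 3500, 9974, 23512, 48668, 91604, 160330

160330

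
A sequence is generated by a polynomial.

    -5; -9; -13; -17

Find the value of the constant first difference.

D1: -4, -4, -4

-4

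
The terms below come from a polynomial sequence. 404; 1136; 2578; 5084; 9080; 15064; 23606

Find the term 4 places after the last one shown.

97274

732 , 1442 , 2506 , 3996 , 5984 , 8542
710 , 1064 , 1490 , 1988 , 2558
354 , 426 , 498 , 570
72 , 72 , 72
Constant fourth difference = 72, so extend:
570 + 72 = 642;  2558 + 642 = 3200;  8542 + 3200 = 11742;  23606 + 11742 = 35348
642 + 72 = 714;  3200 + 714 = 3914;  11742 + 3914 = 15656;  35348 + 15656 = 51004
714 + 72 = 786;  3914 + 786 = 4700;  15656 + 4700 = 20356;  51004 + 20356 = 71360
786 + 72 = 858;  4700 + 858 = 5558;  20356 + 5558 = 25914;  71360 + 25914 = 97274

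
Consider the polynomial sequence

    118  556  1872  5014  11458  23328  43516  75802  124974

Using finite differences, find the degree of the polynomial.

Δ: 438, 1316, 3142, 6444, 11870, 20188, 32286, 49172
Δ²: 878, 1826, 3302, 5426, 8318, 12098, 16886
Δ³: 948, 1476, 2124, 2892, 3780, 4788
Δ⁴: 528, 648, 768, 888, 1008
Δ⁵: 120, 120, 120, 120
The fifth differences are constant, so the polynomial has degree 5.

5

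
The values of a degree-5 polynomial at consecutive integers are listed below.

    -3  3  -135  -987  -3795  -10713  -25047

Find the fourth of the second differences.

D1: 6, -138, -852, -2808, -6918, -14334
D2: -144, -714, -1956, -4110, -7416
D3: -570, -1242, -2154, -3306
D4: -672, -912, -1152
D5: -240, -240

-4110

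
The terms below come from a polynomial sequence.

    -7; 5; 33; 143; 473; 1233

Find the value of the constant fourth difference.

First differences: 12, 28, 110, 330, 760
Second differences: 16, 82, 220, 430
Third differences: 66, 138, 210
Fourth differences: 72, 72

72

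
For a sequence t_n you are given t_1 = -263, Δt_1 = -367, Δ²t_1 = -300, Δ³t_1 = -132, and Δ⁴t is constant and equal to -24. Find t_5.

-4083

Build the table forward from the leading diagonal:
Δ⁴: -24  -24  -24  -24  -24
Δ³: -132  -156  -180  -204  -228
Δ²: -300  -432  -588  -768  -972
Δ: -367  -667  -1099  -1687  -2455
t: -263  -630  -1297  -2396  -4083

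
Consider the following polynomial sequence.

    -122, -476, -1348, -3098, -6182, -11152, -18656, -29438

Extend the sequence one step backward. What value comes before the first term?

-22

Δ: -354  -872  -1750  -3084  -4970  -7504  -10782
Δ²: -518  -878  -1334  -1886  -2534  -3278
Δ³: -360  -456  -552  -648  -744
Δ⁴: -96  -96  -96  -96
The fourth differences are constant at -96.
Work back: -360 + 96 = -264;  -518 + 264 = -254;  -354 + 254 = -100;  -122 + 100 = -22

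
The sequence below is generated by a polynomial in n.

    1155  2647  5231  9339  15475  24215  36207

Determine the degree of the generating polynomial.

4

1492, 2584, 4108, 6136, 8740, 11992
1092, 1524, 2028, 2604, 3252
432, 504, 576, 648
72, 72, 72
The fourth differences are constant, so the polynomial has degree 4.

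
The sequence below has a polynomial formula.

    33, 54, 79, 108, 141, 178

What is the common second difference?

Δ: 21, 25, 29, 33, 37
Δ²: 4, 4, 4, 4

4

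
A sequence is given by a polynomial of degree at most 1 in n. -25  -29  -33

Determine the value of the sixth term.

D1: -4  -4
First differences constant at -4.
-33 − 4 = -37
-37 − 4 = -41
-41 − 4 = -45

-45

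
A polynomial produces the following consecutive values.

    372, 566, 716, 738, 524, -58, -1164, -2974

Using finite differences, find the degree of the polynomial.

4

First differences: 194, 150, 22, -214, -582, -1106, -1810
Second differences: -44, -128, -236, -368, -524, -704
Third differences: -84, -108, -132, -156, -180
Fourth differences: -24, -24, -24, -24
The fourth differences are constant, so the polynomial has degree 4.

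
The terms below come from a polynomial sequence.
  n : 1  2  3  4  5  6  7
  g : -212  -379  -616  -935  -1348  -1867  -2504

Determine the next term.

-3271

D1: -167  -237  -319  -413  -519  -637
D2: -70  -82  -94  -106  -118
D3: -12  -12  -12  -12
Constant third difference = -12, so extend:
-118 − 12 = -130;  -637 − 130 = -767;  -2504 − 767 = -3271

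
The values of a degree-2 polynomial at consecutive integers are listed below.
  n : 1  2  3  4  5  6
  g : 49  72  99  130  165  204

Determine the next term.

247

D1: 23  27  31  35  39
D2: 4  4  4  4
The second differences are constant (4).
39 + 4 = 43;  204 + 43 = 247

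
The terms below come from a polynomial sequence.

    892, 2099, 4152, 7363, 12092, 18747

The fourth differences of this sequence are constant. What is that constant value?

48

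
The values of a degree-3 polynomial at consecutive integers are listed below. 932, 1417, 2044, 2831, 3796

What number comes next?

D1: 485, 627, 787, 965
D2: 142, 160, 178
D3: 18, 18
Third differences constant at 18.
178 + 18 = 196;  965 + 196 = 1161;  3796 + 1161 = 4957

4957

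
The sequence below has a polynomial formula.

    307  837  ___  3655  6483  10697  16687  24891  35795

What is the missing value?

1871

Using the last 6 terms:
2828, 4214, 5990, 8204, 10904
1386, 1776, 2214, 2700
390, 438, 486
48, 48
Constant fourth difference = 48.
Extend backward: 390 − 48 = 342;  1386 − 342 = 1044;  2828 − 1044 = 1784;  3655 − 1784 = 1871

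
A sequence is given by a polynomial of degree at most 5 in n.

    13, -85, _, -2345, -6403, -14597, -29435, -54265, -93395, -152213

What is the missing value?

Using the last 7 terms:
-4058, -8194, -14838, -24830, -39130, -58818
-4136, -6644, -9992, -14300, -19688
-2508, -3348, -4308, -5388
-840, -960, -1080
-120, -120
Constant fifth difference = -120.
Extend backward: -840 + 120 = -720;  -2508 + 720 = -1788;  -4136 + 1788 = -2348;  -4058 + 2348 = -1710;  -2345 + 1710 = -635

-635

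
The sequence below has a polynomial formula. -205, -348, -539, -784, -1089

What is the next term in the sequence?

First differences: -143 , -191 , -245 , -305
Second differences: -48 , -54 , -60
Third differences: -6 , -6
Constant third difference = -6, so extend:
-60 − 6 = -66;  -305 − 66 = -371;  -1089 − 371 = -1460

-1460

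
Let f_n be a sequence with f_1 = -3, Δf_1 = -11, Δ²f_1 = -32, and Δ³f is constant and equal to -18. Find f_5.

-311

Build the table forward from the leading diagonal:
Third differences: -18, -18, -18, -18, -18
Second differences: -32, -50, -68, -86, -104
First differences: -11, -43, -93, -161, -247
f: -3, -14, -57, -150, -311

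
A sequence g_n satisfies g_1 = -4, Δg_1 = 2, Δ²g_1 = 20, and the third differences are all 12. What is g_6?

326

Build the table forward from the leading diagonal:
Third differences: 12  12  12  12  12  12
Second differences: 20  32  44  56  68  80
First differences: 2  22  54  98  154  222
g: -4  -2  20  74  172  326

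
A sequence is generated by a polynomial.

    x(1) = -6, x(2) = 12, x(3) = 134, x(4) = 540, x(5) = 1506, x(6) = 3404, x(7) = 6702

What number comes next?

11964

First differences: 18, 122, 406, 966, 1898, 3298
Second differences: 104, 284, 560, 932, 1400
Third differences: 180, 276, 372, 468
Fourth differences: 96, 96, 96
Constant fourth difference = 96, so extend:
468 + 96 = 564;  1400 + 564 = 1964;  3298 + 1964 = 5262;  6702 + 5262 = 11964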